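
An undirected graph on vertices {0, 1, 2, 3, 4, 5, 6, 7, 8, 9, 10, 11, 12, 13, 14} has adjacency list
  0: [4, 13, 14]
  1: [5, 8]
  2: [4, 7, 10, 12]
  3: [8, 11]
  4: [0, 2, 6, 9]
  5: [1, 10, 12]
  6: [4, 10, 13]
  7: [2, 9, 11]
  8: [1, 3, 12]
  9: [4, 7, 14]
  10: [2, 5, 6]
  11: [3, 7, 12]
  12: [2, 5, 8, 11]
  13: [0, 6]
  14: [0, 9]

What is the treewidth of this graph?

A width-3 tree decomposition is:
Bags: B1 = {1, 3, 5, 8}  B2 = {3, 5, 8, 12}  B3 = {3, 5, 11, 12}  B4 = {5, 10, 11, 12}  B5 = {2, 10, 11, 12}  B6 = {2, 7, 10, 11}  B7 = {2, 6, 7, 10}  B8 = {2, 4, 6, 7}  B9 = {4, 6, 7, 9}  B10 = {4, 6, 9, 13}  B11 = {0, 4, 9, 13}  B12 = {0, 9, 13, 14}
Tree: B1–B2, B2–B3, B3–B4, B4–B5, B5–B6, B6–B7, B7–B8, B8–B9, B9–B10, B10–B11, B11–B12
The largest bag has 4 vertices, giving width 3; this decomposition certifies tw(G) ≤ 3. For the lower bound: the 4 vertex sets {1,3,8}, {5}, {12}, {2,7,10,11} are disjoint, each induces a connected subgraph, and every pair is joined by at least one edge of G. Contracting each set to a single vertex therefore yields K_{4} as a minor, and since treewidth is minor-monotone, tw(G) ≥ tw(K_{4}) = 3. Combining the bounds, tw(G) = 3.

3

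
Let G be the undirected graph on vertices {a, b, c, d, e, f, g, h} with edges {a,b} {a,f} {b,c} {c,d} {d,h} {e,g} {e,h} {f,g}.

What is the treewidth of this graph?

A width-2 tree decomposition is:
Bags: B1 = {e, f, g}  B2 = {a, e, f}  B3 = {a, b, e}  B4 = {b, c, e}  B5 = {c, d, e}  B6 = {d, e, h}
Tree: B1–B2, B2–B3, B3–B4, B4–B5, B5–B6
Every bag has size at most 3, so the width is 3 − 1 = 2 and tw(G) ≤ 2. For the lower bound, G contains the cycle e–g–f–a–b–c–d–h–e, so G is not a forest; only forests have treewidth ≤ 1, hence tw(G) ≥ 2. Combining the bounds, tw(G) = 2.

2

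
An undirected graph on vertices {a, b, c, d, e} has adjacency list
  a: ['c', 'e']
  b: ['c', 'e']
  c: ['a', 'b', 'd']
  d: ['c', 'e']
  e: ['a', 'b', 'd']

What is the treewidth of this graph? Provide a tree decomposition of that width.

Treewidth 2.
One optimal decomposition is:
Bags: B1 = {c, d, e}  B2 = {a, c, e}  B3 = {b, c, e}
Tree: B1–B2, B2–B3

The largest bag has 3 vertices, giving width 2; this decomposition certifies tw(G) ≤ 2. The edges e–d–c–a–e form a cycle, so G is not a tree and its treewidth is at least 2. Combining the bounds, tw(G) = 2.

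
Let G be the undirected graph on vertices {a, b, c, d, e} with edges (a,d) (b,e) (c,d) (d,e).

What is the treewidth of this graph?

1

A width-1 tree decomposition is:
Bags: B1 = {c, d}  B2 = {d, e}  B3 = {a, d}  B4 = {b, e}
Tree: B1–B2, B2–B3, B2–B4
Every bag has size at most 2, so the width is 2 − 1 = 1 and tw(G) ≤ 1. Any graph with an edge has treewidth ≥ 1, and G has the edge c–d. The upper and lower bounds meet at 1, so that is the treewidth.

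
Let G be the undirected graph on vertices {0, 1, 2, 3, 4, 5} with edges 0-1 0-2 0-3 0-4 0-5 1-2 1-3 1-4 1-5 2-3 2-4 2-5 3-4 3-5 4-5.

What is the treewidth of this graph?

5

A width-5 tree decomposition is:
Bags: B1 = {0, 1, 2, 3, 4, 5}
Tree: (single bag)
With just one bag of size 6, the width is 6 − 1 = 5, so tw(G) ≤ 5. On the other hand G contains the 6-clique {0, 1, 2, 3, 4, 5}. A clique must lie in a single bag of any decomposition, so no decomposition can have width below 5. Hence tw(G) = 5 exactly.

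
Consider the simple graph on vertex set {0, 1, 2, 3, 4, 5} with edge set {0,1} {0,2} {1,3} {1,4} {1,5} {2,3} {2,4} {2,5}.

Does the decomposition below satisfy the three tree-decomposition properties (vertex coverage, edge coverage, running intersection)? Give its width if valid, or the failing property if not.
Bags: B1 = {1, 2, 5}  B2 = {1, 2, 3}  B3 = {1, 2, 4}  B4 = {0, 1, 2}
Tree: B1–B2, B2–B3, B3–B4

Every vertex of G appears in some bag (union = {0, 1, 2, 3, 4, 5}); every edge is covered by a bag; and for each vertex v the set of bags containing v is connected in the bag tree. The decomposition is therefore valid. The largest bag has 3 vertices, so the width is 2.

Yes; width 2.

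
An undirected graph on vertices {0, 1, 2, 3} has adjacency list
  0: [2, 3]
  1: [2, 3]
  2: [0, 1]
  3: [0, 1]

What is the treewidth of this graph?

2

A width-2 tree decomposition is:
Bags: B1 = {0, 2, 3}  B2 = {1, 2, 3}
Tree: B1–B2
Every bag has size at most 3, so the width is 3 − 1 = 2 and tw(G) ≤ 2. The edges 3–0–2–1–3 form a cycle, so G is not a tree and its treewidth is at least 2. Therefore the treewidth is 2.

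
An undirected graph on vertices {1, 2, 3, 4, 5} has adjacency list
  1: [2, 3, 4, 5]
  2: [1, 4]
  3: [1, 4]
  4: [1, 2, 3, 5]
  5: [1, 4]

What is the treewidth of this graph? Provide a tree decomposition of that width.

Each bag holds 3 vertices, so the decomposition has width 2, which upper-bounds the treewidth. On the other hand G contains the 3-clique {1, 2, 4}. A clique must lie in a single bag of any decomposition, so no decomposition can have width below 2. The upper and lower bounds meet at 2, so that is the treewidth.

Treewidth 2.
One optimal decomposition is:
Bags: B1 = {1, 3, 4}  B2 = {1, 4, 5}  B3 = {1, 2, 4}
Tree: B1–B2, B1–B3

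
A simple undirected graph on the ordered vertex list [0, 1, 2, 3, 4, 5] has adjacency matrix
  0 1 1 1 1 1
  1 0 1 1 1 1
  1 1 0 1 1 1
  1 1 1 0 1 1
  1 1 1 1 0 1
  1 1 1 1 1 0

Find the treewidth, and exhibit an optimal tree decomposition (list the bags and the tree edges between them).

With just one bag of size 6, the width is 6 − 1 = 5, so tw(G) ≤ 5. For the lower bound, the 6 vertices {0, 1, 2, 3, 4, 5} are pairwise adjacent, and any tree decomposition puts a clique entirely inside one bag — forcing width ≥ 5. Combining the bounds, tw(G) = 5.

Treewidth 5.
One such decomposition:
Bags: B1 = {0, 1, 2, 3, 4, 5}
Tree: (single bag)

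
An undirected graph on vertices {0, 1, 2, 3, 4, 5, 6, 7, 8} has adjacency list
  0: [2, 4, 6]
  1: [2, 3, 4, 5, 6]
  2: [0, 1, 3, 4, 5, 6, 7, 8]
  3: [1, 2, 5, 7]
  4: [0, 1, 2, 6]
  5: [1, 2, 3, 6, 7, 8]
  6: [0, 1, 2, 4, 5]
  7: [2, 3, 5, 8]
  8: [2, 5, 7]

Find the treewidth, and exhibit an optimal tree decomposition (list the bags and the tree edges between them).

Treewidth 3.
Bags: B1 = {1, 2, 5, 6}  B2 = {1, 2, 3, 5}  B3 = {2, 3, 5, 7}  B4 = {2, 5, 7, 8}  B5 = {1, 2, 4, 6}  B6 = {0, 2, 4, 6}
Tree: B1–B2, B2–B3, B3–B4, B1–B5, B5–B6

The largest bag has 4 vertices, giving width 3; this decomposition certifies tw(G) ≤ 3. Conversely, {0, 2, 4, 6} is a clique of size 4, and the vertices of any clique must share a bag in every tree decomposition; so some bag has ≥ 4 vertices and tw(G) ≥ 3. Therefore the treewidth is 3.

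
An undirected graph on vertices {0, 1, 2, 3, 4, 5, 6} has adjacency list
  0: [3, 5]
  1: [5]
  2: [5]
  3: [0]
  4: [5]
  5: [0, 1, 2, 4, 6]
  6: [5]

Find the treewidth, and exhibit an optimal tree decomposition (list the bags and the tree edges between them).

Treewidth 1.
One such decomposition:
Bags: B1 = {1, 5}  B2 = {0, 5}  B3 = {2, 5}  B4 = {5, 6}  B5 = {0, 3}  B6 = {4, 5}
Tree: B1–B2, B2–B3, B3–B4, B2–B5, B4–B6

The largest bag has 2 vertices, giving width 1; this decomposition certifies tw(G) ≤ 1. Since G has at least one edge (e.g. 1–5), it is not an edgeless graph, so tw(G) ≥ 1. Combining the bounds, tw(G) = 1.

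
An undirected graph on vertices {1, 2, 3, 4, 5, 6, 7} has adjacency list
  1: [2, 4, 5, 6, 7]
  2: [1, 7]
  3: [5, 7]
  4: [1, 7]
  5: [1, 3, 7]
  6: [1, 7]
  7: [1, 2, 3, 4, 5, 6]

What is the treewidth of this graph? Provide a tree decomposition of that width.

Treewidth 2.
Bags: B1 = {1, 6, 7}  B2 = {1, 2, 7}  B3 = {1, 4, 7}  B4 = {1, 5, 7}  B5 = {3, 5, 7}
Tree: B1–B2, B1–B3, B1–B4, B4–B5

The largest bag has 3 vertices, giving width 2; this decomposition certifies tw(G) ≤ 2. For the lower bound, the 3 vertices {1, 2, 7} are pairwise adjacent, and any tree decomposition puts a clique entirely inside one bag — forcing width ≥ 2. Therefore the treewidth is 2.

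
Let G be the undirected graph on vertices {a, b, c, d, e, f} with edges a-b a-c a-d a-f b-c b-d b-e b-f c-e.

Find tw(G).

A width-2 tree decomposition is:
Bags: B1 = {a, b, d}  B2 = {a, b, c}  B3 = {b, c, e}  B4 = {a, b, f}
Tree: B1–B2, B2–B3, B2–B4
The largest bag has 3 vertices, giving width 2; this decomposition certifies tw(G) ≤ 2. Conversely, {b, c, e} is a clique of size 3, and the vertices of any clique must share a bag in every tree decomposition; so some bag has ≥ 3 vertices and tw(G) ≥ 2. Hence tw(G) = 2 exactly.

2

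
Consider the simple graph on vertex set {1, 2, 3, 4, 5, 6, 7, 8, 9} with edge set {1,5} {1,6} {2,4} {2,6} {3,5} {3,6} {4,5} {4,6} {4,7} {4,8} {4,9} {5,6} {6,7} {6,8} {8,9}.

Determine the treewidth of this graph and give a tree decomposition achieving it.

Treewidth 2.
One optimal decomposition is:
Bags: B1 = {4, 6, 8}  B2 = {2, 4, 6}  B3 = {4, 8, 9}  B4 = {4, 6, 7}  B5 = {4, 5, 6}  B6 = {1, 5, 6}  B7 = {3, 5, 6}
Tree: B1–B2, B1–B3, B2–B4, B1–B5, B5–B6, B6–B7

Each bag holds 3 vertices, so the decomposition has width 2, which upper-bounds the treewidth. On the other hand G contains the 3-clique {4, 8, 9}. A clique must lie in a single bag of any decomposition, so no decomposition can have width below 2. Combining the bounds, tw(G) = 2.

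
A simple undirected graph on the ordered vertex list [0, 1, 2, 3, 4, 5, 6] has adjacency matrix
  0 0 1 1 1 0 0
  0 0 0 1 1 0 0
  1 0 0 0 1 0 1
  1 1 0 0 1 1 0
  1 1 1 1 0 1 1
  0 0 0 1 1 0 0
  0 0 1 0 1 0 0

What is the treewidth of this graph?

A width-2 tree decomposition is:
Bags: B1 = {1, 3, 4}  B2 = {0, 3, 4}  B3 = {3, 4, 5}  B4 = {0, 2, 4}  B5 = {2, 4, 6}
Tree: B1–B2, B2–B3, B2–B4, B4–B5
The largest bag has 3 vertices, giving width 2; this decomposition certifies tw(G) ≤ 2. For the lower bound, the 3 vertices {0, 2, 4} are pairwise adjacent, and any tree decomposition puts a clique entirely inside one bag — forcing width ≥ 2. The upper and lower bounds meet at 2, so that is the treewidth.

2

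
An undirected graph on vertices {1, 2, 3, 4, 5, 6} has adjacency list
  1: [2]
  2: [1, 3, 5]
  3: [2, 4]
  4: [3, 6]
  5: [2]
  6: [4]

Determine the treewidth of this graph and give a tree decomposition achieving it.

Every bag has size at most 2, so the width is 2 − 1 = 1 and tw(G) ≤ 1. G has an edge, so its treewidth is at least 1. Combining the bounds, tw(G) = 1.

Treewidth 1.
Bags: B1 = {2, 3}  B2 = {2, 5}  B3 = {1, 2}  B4 = {3, 4}  B5 = {4, 6}
Tree: B1–B2, B1–B3, B1–B4, B4–B5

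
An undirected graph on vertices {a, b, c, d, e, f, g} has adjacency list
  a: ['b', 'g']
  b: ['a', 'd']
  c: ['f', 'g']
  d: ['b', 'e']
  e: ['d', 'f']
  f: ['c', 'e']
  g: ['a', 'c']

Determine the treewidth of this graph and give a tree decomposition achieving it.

The largest bag has 3 vertices, giving width 2; this decomposition certifies tw(G) ≤ 2. Since a–g–c–f–e–d–b–a is a cycle in G, G is not acyclic. Forests are exactly the graphs of treewidth ≤ 1, so tw(G) ≥ 2. Combining the bounds, tw(G) = 2.

Treewidth 2.
One such decomposition:
Bags: B1 = {a, c, g}  B2 = {a, c, f}  B3 = {a, e, f}  B4 = {a, d, e}  B5 = {a, b, d}
Tree: B1–B2, B2–B3, B3–B4, B4–B5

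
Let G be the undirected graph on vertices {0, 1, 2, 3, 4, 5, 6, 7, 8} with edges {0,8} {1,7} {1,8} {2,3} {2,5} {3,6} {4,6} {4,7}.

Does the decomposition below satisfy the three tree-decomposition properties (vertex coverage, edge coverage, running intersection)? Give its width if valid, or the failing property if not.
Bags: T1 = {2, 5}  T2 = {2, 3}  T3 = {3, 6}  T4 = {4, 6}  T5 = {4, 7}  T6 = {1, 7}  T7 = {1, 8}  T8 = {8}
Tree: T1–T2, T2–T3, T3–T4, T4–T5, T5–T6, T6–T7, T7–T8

No — vertex 0 appears in no bag.

A tree decomposition must satisfy three properties: every vertex lies in some bag; for every edge, both endpoints lie together in some bag; and for every vertex, the bags containing it form a connected subtree. Here vertex 0 appears in no bag, so the decomposition is invalid.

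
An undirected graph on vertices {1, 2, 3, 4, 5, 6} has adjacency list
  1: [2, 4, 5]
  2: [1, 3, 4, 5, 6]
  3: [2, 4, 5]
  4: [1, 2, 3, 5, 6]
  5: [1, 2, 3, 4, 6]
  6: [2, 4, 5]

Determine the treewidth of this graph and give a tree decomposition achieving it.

The largest bag has 4 vertices, giving width 3; this decomposition certifies tw(G) ≤ 3. Conversely, {1, 2, 4, 5} is a clique of size 4, and the vertices of any clique must share a bag in every tree decomposition; so some bag has ≥ 4 vertices and tw(G) ≥ 3. The upper and lower bounds meet at 3, so that is the treewidth.

Treewidth 3.
One such decomposition:
Bags: B1 = {1, 2, 4, 5}  B2 = {2, 3, 4, 5}  B3 = {2, 4, 5, 6}
Tree: B1–B2, B1–B3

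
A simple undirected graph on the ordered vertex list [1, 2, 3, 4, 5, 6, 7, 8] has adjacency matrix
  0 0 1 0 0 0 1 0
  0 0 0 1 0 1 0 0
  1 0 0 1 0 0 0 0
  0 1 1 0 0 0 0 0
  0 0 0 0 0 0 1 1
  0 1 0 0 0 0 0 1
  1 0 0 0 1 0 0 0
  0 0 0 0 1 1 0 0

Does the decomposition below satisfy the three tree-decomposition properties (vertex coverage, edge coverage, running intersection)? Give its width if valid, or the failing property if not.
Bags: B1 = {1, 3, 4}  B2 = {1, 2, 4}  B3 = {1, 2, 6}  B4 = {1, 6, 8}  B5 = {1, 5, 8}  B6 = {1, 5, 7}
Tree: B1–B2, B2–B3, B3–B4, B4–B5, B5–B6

Yes; width 2.

Every vertex of G appears in some bag (union = {1, 2, 3, 4, 5, 6, 7, 8}); every edge is covered by a bag; and for each vertex v the set of bags containing v is connected in the bag tree. The decomposition is therefore valid. The largest bag has 3 vertices, so the width is 2.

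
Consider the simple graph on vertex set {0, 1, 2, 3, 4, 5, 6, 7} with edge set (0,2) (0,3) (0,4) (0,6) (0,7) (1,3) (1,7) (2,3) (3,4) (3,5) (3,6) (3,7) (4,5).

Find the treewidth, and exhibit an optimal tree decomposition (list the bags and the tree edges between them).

Treewidth 2.
One optimal decomposition is:
Bags: B1 = {0, 3, 7}  B2 = {0, 3, 4}  B3 = {1, 3, 7}  B4 = {0, 2, 3}  B5 = {0, 3, 6}  B6 = {3, 4, 5}
Tree: B1–B2, B1–B3, B1–B4, B4–B5, B2–B6

Every bag has size at most 3, so the width is 3 − 1 = 2 and tw(G) ≤ 2. Conversely, {0, 2, 3} is a clique of size 3, and the vertices of any clique must share a bag in every tree decomposition; so some bag has ≥ 3 vertices and tw(G) ≥ 2. Hence tw(G) = 2 exactly.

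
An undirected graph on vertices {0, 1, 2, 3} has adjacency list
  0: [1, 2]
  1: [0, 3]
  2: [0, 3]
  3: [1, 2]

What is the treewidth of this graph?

A width-2 tree decomposition is:
Bags: B1 = {0, 2, 3}  B2 = {0, 1, 3}
Tree: B1–B2
The largest bag has 3 vertices, giving width 2; this decomposition certifies tw(G) ≤ 2. For the lower bound, G contains the cycle 3–2–0–1–3, so G is not a forest; only forests have treewidth ≤ 1, hence tw(G) ≥ 2. Therefore the treewidth is 2.

2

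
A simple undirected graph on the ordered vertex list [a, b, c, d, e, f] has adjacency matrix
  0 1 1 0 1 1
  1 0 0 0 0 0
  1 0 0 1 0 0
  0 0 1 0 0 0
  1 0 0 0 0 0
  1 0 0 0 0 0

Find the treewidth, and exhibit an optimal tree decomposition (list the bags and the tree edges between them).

Treewidth 1.
One optimal decomposition is:
Bags: B1 = {a, e}  B2 = {a, f}  B3 = {a, c}  B4 = {a, b}  B5 = {c, d}
Tree: B1–B2, B2–B3, B2–B4, B3–B5

The largest bag has 2 vertices, giving width 1; this decomposition certifies tw(G) ≤ 1. G has an edge, so its treewidth is at least 1. The upper and lower bounds meet at 1, so that is the treewidth.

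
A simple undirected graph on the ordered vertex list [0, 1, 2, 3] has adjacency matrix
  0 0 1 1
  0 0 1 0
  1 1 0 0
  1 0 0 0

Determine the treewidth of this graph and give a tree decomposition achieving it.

Each bag holds 2 vertices, so the decomposition has width 1, which upper-bounds the treewidth. G has an edge, so its treewidth is at least 1. The upper and lower bounds meet at 1, so that is the treewidth.

Treewidth 1.
One optimal decomposition is:
Bags: B1 = {0, 3}  B2 = {0, 2}  B3 = {1, 2}
Tree: B1–B2, B2–B3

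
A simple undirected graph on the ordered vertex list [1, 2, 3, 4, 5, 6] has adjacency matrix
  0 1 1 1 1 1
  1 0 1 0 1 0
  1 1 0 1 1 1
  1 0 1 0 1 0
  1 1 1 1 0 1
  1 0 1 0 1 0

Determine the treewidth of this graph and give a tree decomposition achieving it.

Each bag holds 4 vertices, so the decomposition has width 3, which upper-bounds the treewidth. Conversely, {1, 2, 3, 5} is a clique of size 4, and the vertices of any clique must share a bag in every tree decomposition; so some bag has ≥ 4 vertices and tw(G) ≥ 3. Therefore the treewidth is 3.

Treewidth 3.
Bags: B1 = {1, 3, 5, 6}  B2 = {1, 3, 4, 5}  B3 = {1, 2, 3, 5}
Tree: B1–B2, B2–B3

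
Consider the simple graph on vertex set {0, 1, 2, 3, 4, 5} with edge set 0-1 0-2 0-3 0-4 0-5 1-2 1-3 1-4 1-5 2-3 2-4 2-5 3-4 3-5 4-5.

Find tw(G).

5

A width-5 tree decomposition is:
Bags: B1 = {0, 1, 2, 3, 4, 5}
Tree: (single bag)
A single bag containing all 6 vertices is trivially a valid decomposition of width 5. For the lower bound, the 6 vertices {0, 1, 2, 3, 4, 5} are pairwise adjacent, and any tree decomposition puts a clique entirely inside one bag — forcing width ≥ 5. Combining the bounds, tw(G) = 5.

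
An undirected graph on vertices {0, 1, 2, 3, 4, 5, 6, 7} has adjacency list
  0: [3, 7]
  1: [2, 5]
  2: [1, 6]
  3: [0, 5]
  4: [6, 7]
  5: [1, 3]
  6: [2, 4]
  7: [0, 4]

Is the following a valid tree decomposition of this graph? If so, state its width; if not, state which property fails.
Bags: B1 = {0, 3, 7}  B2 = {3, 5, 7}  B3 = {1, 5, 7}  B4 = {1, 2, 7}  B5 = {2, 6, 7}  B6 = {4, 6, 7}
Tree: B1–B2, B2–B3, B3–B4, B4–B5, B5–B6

Yes; width 2.

Vertex coverage: the bags together contain {0, 1, 2, 3, 4, 5, 6, 7}, the full vertex set. Edge coverage: each edge of G has both endpoints in at least one bag. Running intersection: for every vertex, the bags containing it form a connected subtree. All three properties hold, so this is a valid tree decomposition of width max|bag| − 1 = 2, and hence tw(G) ≤ 2.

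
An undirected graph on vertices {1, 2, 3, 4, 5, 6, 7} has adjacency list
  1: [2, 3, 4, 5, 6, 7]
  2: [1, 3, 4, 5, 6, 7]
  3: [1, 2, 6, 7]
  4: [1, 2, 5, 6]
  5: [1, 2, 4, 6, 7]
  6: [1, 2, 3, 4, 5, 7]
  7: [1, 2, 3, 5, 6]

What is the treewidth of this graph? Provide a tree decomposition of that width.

The largest bag has 5 vertices, giving width 4; this decomposition certifies tw(G) ≤ 4. For the lower bound, the 5 vertices {1, 2, 3, 6, 7} are pairwise adjacent, and any tree decomposition puts a clique entirely inside one bag — forcing width ≥ 4. The upper and lower bounds meet at 4, so that is the treewidth.

Treewidth 4.
One such decomposition:
Bags: B1 = {1, 2, 5, 6, 7}  B2 = {1, 2, 4, 5, 6}  B3 = {1, 2, 3, 6, 7}
Tree: B1–B2, B1–B3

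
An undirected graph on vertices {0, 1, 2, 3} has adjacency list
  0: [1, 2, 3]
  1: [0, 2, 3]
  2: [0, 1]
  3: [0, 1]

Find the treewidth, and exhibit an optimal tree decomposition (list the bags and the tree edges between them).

Treewidth 2.
One optimal decomposition is:
Bags: B1 = {0, 1, 3}  B2 = {0, 1, 2}
Tree: B1–B2

Each bag holds 3 vertices, so the decomposition has width 2, which upper-bounds the treewidth. On the other hand G contains the 3-clique {0, 1, 2}. A clique must lie in a single bag of any decomposition, so no decomposition can have width below 2. Combining the bounds, tw(G) = 2.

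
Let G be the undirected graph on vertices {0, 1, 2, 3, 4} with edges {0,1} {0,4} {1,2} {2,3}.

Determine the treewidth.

1

A width-1 tree decomposition is:
Bags: B1 = {0, 4}  B2 = {0, 1}  B3 = {1, 2}  B4 = {2, 3}
Tree: B1–B2, B2–B3, B3–B4
Each bag holds 2 vertices, so the decomposition has width 1, which upper-bounds the treewidth. Since G has at least one edge (e.g. 4–0), it is not an edgeless graph, so tw(G) ≥ 1. Therefore the treewidth is 1.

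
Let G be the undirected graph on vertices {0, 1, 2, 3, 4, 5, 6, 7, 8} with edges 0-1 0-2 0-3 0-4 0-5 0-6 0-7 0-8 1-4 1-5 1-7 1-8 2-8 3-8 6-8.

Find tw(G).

2

A width-2 tree decomposition is:
Bags: B1 = {0, 1, 8}  B2 = {0, 1, 7}  B3 = {0, 2, 8}  B4 = {0, 3, 8}  B5 = {0, 6, 8}  B6 = {0, 1, 4}  B7 = {0, 1, 5}
Tree: B1–B2, B1–B3, B1–B4, B4–B5, B1–B6, B6–B7
Every bag has size at most 3, so the width is 3 − 1 = 2 and tw(G) ≤ 2. For the lower bound, the 3 vertices {0, 1, 8} are pairwise adjacent, and any tree decomposition puts a clique entirely inside one bag — forcing width ≥ 2. Hence tw(G) = 2 exactly.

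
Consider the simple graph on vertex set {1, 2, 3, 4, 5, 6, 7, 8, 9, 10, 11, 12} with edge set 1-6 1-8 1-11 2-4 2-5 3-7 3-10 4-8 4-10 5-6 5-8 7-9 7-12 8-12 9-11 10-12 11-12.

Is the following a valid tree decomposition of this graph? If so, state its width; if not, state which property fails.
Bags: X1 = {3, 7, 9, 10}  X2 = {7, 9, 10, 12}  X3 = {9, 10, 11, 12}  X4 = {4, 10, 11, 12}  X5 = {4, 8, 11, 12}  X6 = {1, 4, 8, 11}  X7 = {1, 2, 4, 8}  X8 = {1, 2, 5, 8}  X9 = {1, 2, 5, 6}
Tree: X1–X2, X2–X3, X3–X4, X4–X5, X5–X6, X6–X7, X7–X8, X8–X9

Yes; width 3.

Vertex coverage: the bags together contain {1, 2, 3, 4, 5, 6, 7, 8, 9, 10, 11, 12}, the full vertex set. Edge coverage: each edge of G has both endpoints in at least one bag. Running intersection: for every vertex, the bags containing it form a connected subtree. All three properties hold, so this is a valid tree decomposition of width max|bag| − 1 = 3, and hence tw(G) ≤ 3.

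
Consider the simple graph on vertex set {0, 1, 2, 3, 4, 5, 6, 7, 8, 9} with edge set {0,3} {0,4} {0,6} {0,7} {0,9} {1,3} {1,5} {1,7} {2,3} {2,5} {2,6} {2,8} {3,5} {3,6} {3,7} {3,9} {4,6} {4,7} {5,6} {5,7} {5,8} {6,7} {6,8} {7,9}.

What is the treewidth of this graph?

A width-3 tree decomposition is:
Bags: B1 = {3, 5, 6, 7}  B2 = {0, 3, 6, 7}  B3 = {2, 3, 5, 6}  B4 = {0, 4, 6, 7}  B5 = {1, 3, 5, 7}  B6 = {0, 3, 7, 9}  B7 = {2, 5, 6, 8}
Tree: B1–B2, B1–B3, B2–B4, B1–B5, B2–B6, B3–B7
The largest bag has 4 vertices, giving width 3; this decomposition certifies tw(G) ≤ 3. Conversely, {2, 5, 6, 8} is a clique of size 4, and the vertices of any clique must share a bag in every tree decomposition; so some bag has ≥ 4 vertices and tw(G) ≥ 3. Combining the bounds, tw(G) = 3.

3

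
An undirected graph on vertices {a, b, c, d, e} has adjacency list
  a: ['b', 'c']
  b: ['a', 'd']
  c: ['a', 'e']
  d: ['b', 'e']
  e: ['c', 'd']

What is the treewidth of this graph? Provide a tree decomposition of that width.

Treewidth 2.
One such decomposition:
Bags: B1 = {b, d, e}  B2 = {b, c, e}  B3 = {a, b, c}
Tree: B1–B2, B2–B3

Each bag holds 3 vertices, so the decomposition has width 2, which upper-bounds the treewidth. For the lower bound, G contains the cycle b–d–e–c–a–b, so G is not a forest; only forests have treewidth ≤ 1, hence tw(G) ≥ 2. Hence tw(G) = 2 exactly.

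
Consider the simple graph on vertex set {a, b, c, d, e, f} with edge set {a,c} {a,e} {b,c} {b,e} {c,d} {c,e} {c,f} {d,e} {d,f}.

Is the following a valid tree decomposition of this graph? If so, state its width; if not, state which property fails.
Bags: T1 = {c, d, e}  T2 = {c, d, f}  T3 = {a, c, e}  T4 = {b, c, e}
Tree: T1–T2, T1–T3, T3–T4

Yes; width 2.

Vertex coverage: the bags together contain {a, b, c, d, e, f}, the full vertex set. Edge coverage: each edge of G has both endpoints in at least one bag. Running intersection: for every vertex, the bags containing it form a connected subtree. All three properties hold, so this is a valid tree decomposition of width max|bag| − 1 = 2, and hence tw(G) ≤ 2.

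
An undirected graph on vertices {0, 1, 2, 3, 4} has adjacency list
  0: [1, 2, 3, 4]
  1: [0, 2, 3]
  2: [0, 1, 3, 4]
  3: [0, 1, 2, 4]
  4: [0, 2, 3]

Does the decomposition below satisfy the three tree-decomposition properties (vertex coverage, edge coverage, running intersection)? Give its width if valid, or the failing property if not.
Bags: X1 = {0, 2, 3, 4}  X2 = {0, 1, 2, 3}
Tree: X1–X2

Checking the three conditions: (i) the bags cover all of {0, 1, 2, 3, 4}; (ii) for each edge, some bag contains both endpoints; (iii) the bags containing any fixed vertex form a subtree. All hold, so the decomposition is valid with width 4 − 1 = 3.

Yes; width 3.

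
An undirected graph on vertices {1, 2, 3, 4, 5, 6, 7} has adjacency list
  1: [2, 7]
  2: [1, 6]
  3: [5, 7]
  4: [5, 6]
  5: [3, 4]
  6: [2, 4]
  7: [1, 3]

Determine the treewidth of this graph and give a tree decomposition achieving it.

Treewidth 2.
Bags: B1 = {3, 5, 7}  B2 = {4, 5, 7}  B3 = {4, 6, 7}  B4 = {2, 6, 7}  B5 = {1, 2, 7}
Tree: B1–B2, B2–B3, B3–B4, B4–B5

Each bag holds 3 vertices, so the decomposition has width 2, which upper-bounds the treewidth. Since 7–3–5–4–6–2–1–7 is a cycle in G, G is not acyclic. Forests are exactly the graphs of treewidth ≤ 1, so tw(G) ≥ 2. Therefore the treewidth is 2.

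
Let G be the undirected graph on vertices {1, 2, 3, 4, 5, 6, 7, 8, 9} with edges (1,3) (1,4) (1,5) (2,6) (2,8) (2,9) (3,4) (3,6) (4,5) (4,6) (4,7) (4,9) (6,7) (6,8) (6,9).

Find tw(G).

2

A width-2 tree decomposition is:
Bags: B1 = {3, 4, 6}  B2 = {1, 3, 4}  B3 = {4, 6, 9}  B4 = {2, 6, 9}  B5 = {1, 4, 5}  B6 = {2, 6, 8}  B7 = {4, 6, 7}
Tree: B1–B2, B1–B3, B3–B4, B2–B5, B4–B6, B3–B7
Each bag holds 3 vertices, so the decomposition has width 2, which upper-bounds the treewidth. Conversely, {2, 6, 8} is a clique of size 3, and the vertices of any clique must share a bag in every tree decomposition; so some bag has ≥ 3 vertices and tw(G) ≥ 2. Therefore the treewidth is 2.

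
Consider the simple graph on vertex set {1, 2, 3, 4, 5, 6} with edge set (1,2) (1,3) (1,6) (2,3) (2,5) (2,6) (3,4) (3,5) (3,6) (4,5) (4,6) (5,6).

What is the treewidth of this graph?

A width-3 tree decomposition is:
Bags: B1 = {1, 2, 3, 6}  B2 = {2, 3, 5, 6}  B3 = {3, 4, 5, 6}
Tree: B1–B2, B2–B3
Every bag has size at most 4, so the width is 4 − 1 = 3 and tw(G) ≤ 3. Conversely, {1, 2, 3, 6} is a clique of size 4, and the vertices of any clique must share a bag in every tree decomposition; so some bag has ≥ 4 vertices and tw(G) ≥ 3. Combining the bounds, tw(G) = 3.

3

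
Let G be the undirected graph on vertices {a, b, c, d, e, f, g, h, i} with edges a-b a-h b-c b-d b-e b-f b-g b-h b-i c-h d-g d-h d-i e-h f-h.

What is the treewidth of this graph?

A width-2 tree decomposition is:
Bags: B1 = {b, c, h}  B2 = {a, b, h}  B3 = {b, d, h}  B4 = {b, f, h}  B5 = {b, e, h}  B6 = {b, d, g}  B7 = {b, d, i}
Tree: B1–B2, B1–B3, B2–B4, B4–B5, B3–B6, B3–B7
Each bag holds 3 vertices, so the decomposition has width 2, which upper-bounds the treewidth. Conversely, {b, d, g} is a clique of size 3, and the vertices of any clique must share a bag in every tree decomposition; so some bag has ≥ 3 vertices and tw(G) ≥ 2. Hence tw(G) = 2 exactly.

2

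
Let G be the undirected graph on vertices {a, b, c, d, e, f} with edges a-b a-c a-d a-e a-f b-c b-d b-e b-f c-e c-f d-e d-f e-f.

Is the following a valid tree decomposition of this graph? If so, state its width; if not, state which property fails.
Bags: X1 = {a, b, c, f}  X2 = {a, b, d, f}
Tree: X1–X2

No — vertex e appears in no bag.

A tree decomposition must satisfy three properties: every vertex lies in some bag; for every edge, both endpoints lie together in some bag; and for every vertex, the bags containing it form a connected subtree. Here vertex e appears in no bag, so the decomposition is invalid.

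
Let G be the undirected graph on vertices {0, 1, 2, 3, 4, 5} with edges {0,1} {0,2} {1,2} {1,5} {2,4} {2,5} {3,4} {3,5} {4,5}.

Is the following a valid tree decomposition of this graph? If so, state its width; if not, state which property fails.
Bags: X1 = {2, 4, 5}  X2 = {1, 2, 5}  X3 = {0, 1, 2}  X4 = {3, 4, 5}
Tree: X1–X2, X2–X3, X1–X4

Yes; width 2.

Checking the three conditions: (i) the bags cover all of {0, 1, 2, 3, 4, 5}; (ii) for each edge, some bag contains both endpoints; (iii) the bags containing any fixed vertex form a subtree. All hold, so the decomposition is valid with width 3 − 1 = 2.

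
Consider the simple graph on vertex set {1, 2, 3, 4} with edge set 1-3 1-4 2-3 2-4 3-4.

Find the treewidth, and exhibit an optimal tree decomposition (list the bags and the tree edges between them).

Every bag has size at most 3, so the width is 3 − 1 = 2 and tw(G) ≤ 2. For the lower bound, the 3 vertices {1, 3, 4} are pairwise adjacent, and any tree decomposition puts a clique entirely inside one bag — forcing width ≥ 2. Combining the bounds, tw(G) = 2.

Treewidth 2.
One such decomposition:
Bags: B1 = {1, 3, 4}  B2 = {2, 3, 4}
Tree: B1–B2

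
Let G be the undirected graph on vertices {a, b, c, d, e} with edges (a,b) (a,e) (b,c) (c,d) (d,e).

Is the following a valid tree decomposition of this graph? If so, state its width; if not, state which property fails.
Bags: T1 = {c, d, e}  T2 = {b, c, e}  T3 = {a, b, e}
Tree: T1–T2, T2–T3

Yes; width 2.

Every vertex of G appears in some bag (union = {a, b, c, d, e}); every edge is covered by a bag; and for each vertex v the set of bags containing v is connected in the bag tree. The decomposition is therefore valid. The largest bag has 3 vertices, so the width is 2.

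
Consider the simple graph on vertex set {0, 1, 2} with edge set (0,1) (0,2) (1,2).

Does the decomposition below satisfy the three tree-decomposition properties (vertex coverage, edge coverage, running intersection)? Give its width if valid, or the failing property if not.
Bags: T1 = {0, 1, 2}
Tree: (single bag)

Yes; width 2.

Every vertex of G appears in some bag (union = {0, 1, 2}); every edge is covered by a bag; and for each vertex v the set of bags containing v is connected in the bag tree. The decomposition is therefore valid. The largest bag has 3 vertices, so the width is 2.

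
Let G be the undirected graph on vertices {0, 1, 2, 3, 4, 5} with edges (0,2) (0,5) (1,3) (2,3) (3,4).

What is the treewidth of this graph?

1

A width-1 tree decomposition is:
Bags: B1 = {1, 3}  B2 = {2, 3}  B3 = {3, 4}  B4 = {0, 2}  B5 = {0, 5}
Tree: B1–B2, B1–B3, B2–B4, B4–B5
The largest bag has 2 vertices, giving width 1; this decomposition certifies tw(G) ≤ 1. G has an edge, so its treewidth is at least 1. Combining the bounds, tw(G) = 1.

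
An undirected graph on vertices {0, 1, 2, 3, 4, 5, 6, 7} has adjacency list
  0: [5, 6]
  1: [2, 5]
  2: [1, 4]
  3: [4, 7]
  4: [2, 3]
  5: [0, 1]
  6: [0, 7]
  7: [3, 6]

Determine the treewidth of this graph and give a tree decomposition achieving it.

Each bag holds 3 vertices, so the decomposition has width 2, which upper-bounds the treewidth. Since 6–7–3–4–2–1–5–0–6 is a cycle in G, G is not acyclic. Forests are exactly the graphs of treewidth ≤ 1, so tw(G) ≥ 2. Hence tw(G) = 2 exactly.

Treewidth 2.
One such decomposition:
Bags: B1 = {3, 6, 7}  B2 = {3, 4, 6}  B3 = {2, 4, 6}  B4 = {1, 2, 6}  B5 = {1, 5, 6}  B6 = {0, 5, 6}
Tree: B1–B2, B2–B3, B3–B4, B4–B5, B5–B6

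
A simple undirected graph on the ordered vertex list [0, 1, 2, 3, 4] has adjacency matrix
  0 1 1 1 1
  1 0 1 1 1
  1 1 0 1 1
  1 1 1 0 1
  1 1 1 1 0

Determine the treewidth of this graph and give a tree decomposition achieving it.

A single bag containing all 5 vertices is trivially a valid decomposition of width 4. For the lower bound, the 5 vertices {0, 1, 2, 3, 4} are pairwise adjacent, and any tree decomposition puts a clique entirely inside one bag — forcing width ≥ 4. Combining the bounds, tw(G) = 4.

Treewidth 4.
One optimal decomposition is:
Bags: B1 = {0, 1, 2, 3, 4}
Tree: (single bag)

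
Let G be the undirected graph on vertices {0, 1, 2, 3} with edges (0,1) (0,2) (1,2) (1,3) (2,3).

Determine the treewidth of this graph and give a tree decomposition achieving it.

Treewidth 2.
One such decomposition:
Bags: B1 = {1, 2, 3}  B2 = {0, 1, 2}
Tree: B1–B2

Each bag holds 3 vertices, so the decomposition has width 2, which upper-bounds the treewidth. On the other hand G contains the 3-clique {0, 1, 2}. A clique must lie in a single bag of any decomposition, so no decomposition can have width below 2. Hence tw(G) = 2 exactly.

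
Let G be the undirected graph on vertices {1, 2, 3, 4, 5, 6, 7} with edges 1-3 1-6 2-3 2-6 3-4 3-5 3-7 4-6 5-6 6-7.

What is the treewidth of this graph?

2

A width-2 tree decomposition is:
Bags: B1 = {3, 6, 7}  B2 = {2, 3, 6}  B3 = {1, 3, 6}  B4 = {3, 5, 6}  B5 = {3, 4, 6}
Tree: B1–B2, B2–B3, B3–B4, B4–B5
Every bag has size at most 3, so the width is 3 − 1 = 2 and tw(G) ≤ 2. The edges 3–7–6–2–3 form a cycle, so G is not a tree and its treewidth is at least 2. Combining the bounds, tw(G) = 2.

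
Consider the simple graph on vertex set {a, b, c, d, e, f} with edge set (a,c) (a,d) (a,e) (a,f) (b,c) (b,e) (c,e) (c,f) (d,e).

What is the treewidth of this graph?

2

A width-2 tree decomposition is:
Bags: B1 = {a, c, e}  B2 = {a, d, e}  B3 = {a, c, f}  B4 = {b, c, e}
Tree: B1–B2, B1–B3, B1–B4
The largest bag has 3 vertices, giving width 2; this decomposition certifies tw(G) ≤ 2. Conversely, {a, d, e} is a clique of size 3, and the vertices of any clique must share a bag in every tree decomposition; so some bag has ≥ 3 vertices and tw(G) ≥ 2. Combining the bounds, tw(G) = 2.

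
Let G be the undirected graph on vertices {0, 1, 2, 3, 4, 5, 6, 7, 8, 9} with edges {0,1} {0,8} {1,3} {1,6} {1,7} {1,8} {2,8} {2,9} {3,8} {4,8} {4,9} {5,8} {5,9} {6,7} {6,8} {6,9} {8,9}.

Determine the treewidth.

2

A width-2 tree decomposition is:
Bags: B1 = {1, 6, 8}  B2 = {6, 8, 9}  B3 = {2, 8, 9}  B4 = {5, 8, 9}  B5 = {4, 8, 9}  B6 = {0, 1, 8}  B7 = {1, 6, 7}  B8 = {1, 3, 8}
Tree: B1–B2, B2–B3, B2–B4, B2–B5, B1–B6, B1–B7, B6–B8
Every bag has size at most 3, so the width is 3 − 1 = 2 and tw(G) ≤ 2. Conversely, {0, 1, 8} is a clique of size 3, and the vertices of any clique must share a bag in every tree decomposition; so some bag has ≥ 3 vertices and tw(G) ≥ 2. Hence tw(G) = 2 exactly.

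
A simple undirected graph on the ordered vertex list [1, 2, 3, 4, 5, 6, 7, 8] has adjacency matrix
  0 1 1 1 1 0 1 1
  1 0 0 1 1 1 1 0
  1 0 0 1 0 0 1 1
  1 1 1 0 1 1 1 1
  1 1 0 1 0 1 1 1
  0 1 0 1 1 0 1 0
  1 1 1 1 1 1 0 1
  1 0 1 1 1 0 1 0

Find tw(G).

4

A width-4 tree decomposition is:
Bags: B1 = {2, 4, 5, 6, 7}  B2 = {1, 2, 4, 5, 7}  B3 = {1, 4, 5, 7, 8}  B4 = {1, 3, 4, 7, 8}
Tree: B1–B2, B2–B3, B3–B4
The largest bag has 5 vertices, giving width 4; this decomposition certifies tw(G) ≤ 4. Conversely, {1, 3, 4, 7, 8} is a clique of size 5, and the vertices of any clique must share a bag in every tree decomposition; so some bag has ≥ 5 vertices and tw(G) ≥ 4. Hence tw(G) = 4 exactly.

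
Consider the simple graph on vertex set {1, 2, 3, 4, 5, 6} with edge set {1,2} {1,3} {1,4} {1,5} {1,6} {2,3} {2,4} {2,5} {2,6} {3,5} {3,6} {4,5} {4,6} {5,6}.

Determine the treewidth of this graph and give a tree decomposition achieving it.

Each bag holds 5 vertices, so the decomposition has width 4, which upper-bounds the treewidth. On the other hand G contains the 5-clique {1, 2, 3, 5, 6}. A clique must lie in a single bag of any decomposition, so no decomposition can have width below 4. Hence tw(G) = 4 exactly.

Treewidth 4.
One such decomposition:
Bags: B1 = {1, 2, 4, 5, 6}  B2 = {1, 2, 3, 5, 6}
Tree: B1–B2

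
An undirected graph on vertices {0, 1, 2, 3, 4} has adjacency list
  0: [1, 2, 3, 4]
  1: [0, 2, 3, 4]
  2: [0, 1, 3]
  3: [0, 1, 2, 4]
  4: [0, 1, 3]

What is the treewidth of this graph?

A width-3 tree decomposition is:
Bags: B1 = {0, 1, 2, 3}  B2 = {0, 1, 3, 4}
Tree: B1–B2
Each bag holds 4 vertices, so the decomposition has width 3, which upper-bounds the treewidth. For the lower bound, the 4 vertices {0, 1, 2, 3} are pairwise adjacent, and any tree decomposition puts a clique entirely inside one bag — forcing width ≥ 3. The upper and lower bounds meet at 3, so that is the treewidth.

3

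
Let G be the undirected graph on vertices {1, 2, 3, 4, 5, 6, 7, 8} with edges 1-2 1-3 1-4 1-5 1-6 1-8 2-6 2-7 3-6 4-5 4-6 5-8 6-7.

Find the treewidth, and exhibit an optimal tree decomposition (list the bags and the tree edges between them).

The largest bag has 3 vertices, giving width 2; this decomposition certifies tw(G) ≤ 2. Conversely, {1, 5, 8} is a clique of size 3, and the vertices of any clique must share a bag in every tree decomposition; so some bag has ≥ 3 vertices and tw(G) ≥ 2. Therefore the treewidth is 2.

Treewidth 2.
One optimal decomposition is:
Bags: B1 = {1, 4, 6}  B2 = {1, 4, 5}  B3 = {1, 3, 6}  B4 = {1, 5, 8}  B5 = {1, 2, 6}  B6 = {2, 6, 7}
Tree: B1–B2, B1–B3, B2–B4, B3–B5, B5–B6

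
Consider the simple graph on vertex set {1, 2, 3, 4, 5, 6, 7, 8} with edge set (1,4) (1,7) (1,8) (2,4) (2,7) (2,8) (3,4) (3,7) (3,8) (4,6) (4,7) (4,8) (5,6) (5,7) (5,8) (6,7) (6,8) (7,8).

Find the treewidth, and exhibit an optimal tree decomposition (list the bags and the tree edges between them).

The largest bag has 4 vertices, giving width 3; this decomposition certifies tw(G) ≤ 3. Conversely, {1, 4, 7, 8} is a clique of size 4, and the vertices of any clique must share a bag in every tree decomposition; so some bag has ≥ 4 vertices and tw(G) ≥ 3. Combining the bounds, tw(G) = 3.

Treewidth 3.
One optimal decomposition is:
Bags: B1 = {1, 4, 7, 8}  B2 = {4, 6, 7, 8}  B3 = {2, 4, 7, 8}  B4 = {5, 6, 7, 8}  B5 = {3, 4, 7, 8}
Tree: B1–B2, B2–B3, B2–B4, B1–B5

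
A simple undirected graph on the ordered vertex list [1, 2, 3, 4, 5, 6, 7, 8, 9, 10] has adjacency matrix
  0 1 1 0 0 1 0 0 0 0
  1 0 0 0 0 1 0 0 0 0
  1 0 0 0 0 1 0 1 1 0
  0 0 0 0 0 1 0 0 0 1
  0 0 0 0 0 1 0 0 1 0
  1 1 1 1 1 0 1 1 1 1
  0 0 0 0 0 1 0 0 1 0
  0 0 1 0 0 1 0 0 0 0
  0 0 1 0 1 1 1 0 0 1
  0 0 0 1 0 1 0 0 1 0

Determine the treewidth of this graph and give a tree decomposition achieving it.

The largest bag has 3 vertices, giving width 2; this decomposition certifies tw(G) ≤ 2. For the lower bound, the 3 vertices {1, 2, 6} are pairwise adjacent, and any tree decomposition puts a clique entirely inside one bag — forcing width ≥ 2. Therefore the treewidth is 2.

Treewidth 2.
One such decomposition:
Bags: B1 = {5, 6, 9}  B2 = {3, 6, 9}  B3 = {3, 6, 8}  B4 = {6, 9, 10}  B5 = {1, 3, 6}  B6 = {4, 6, 10}  B7 = {1, 2, 6}  B8 = {6, 7, 9}
Tree: B1–B2, B2–B3, B2–B4, B2–B5, B4–B6, B5–B7, B2–B8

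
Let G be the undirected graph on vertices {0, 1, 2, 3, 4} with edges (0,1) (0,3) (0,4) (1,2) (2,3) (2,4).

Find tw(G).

2

A width-2 tree decomposition is:
Bags: B1 = {0, 2, 3}  B2 = {0, 1, 2}  B3 = {0, 2, 4}
Tree: B1–B2, B2–B3
The largest bag has 3 vertices, giving width 2; this decomposition certifies tw(G) ≤ 2. For the lower bound, G contains the cycle 0–3–2–1–0, so G is not a forest; only forests have treewidth ≤ 1, hence tw(G) ≥ 2. Hence tw(G) = 2 exactly.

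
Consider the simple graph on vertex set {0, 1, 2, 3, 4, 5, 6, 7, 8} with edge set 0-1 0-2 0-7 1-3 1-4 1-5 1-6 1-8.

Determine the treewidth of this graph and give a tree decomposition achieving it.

Treewidth 1.
One such decomposition:
Bags: B1 = {0, 7}  B2 = {0, 1}  B3 = {0, 2}  B4 = {1, 8}  B5 = {1, 4}  B6 = {1, 3}  B7 = {1, 6}  B8 = {1, 5}
Tree: B1–B2, B1–B3, B2–B4, B2–B5, B5–B6, B5–B7, B4–B8

Each bag holds 2 vertices, so the decomposition has width 1, which upper-bounds the treewidth. Since G has at least one edge (e.g. 0–7), it is not an edgeless graph, so tw(G) ≥ 1. Therefore the treewidth is 1.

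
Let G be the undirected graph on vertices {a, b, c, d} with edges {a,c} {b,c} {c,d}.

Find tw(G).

A width-1 tree decomposition is:
Bags: B1 = {b, c}  B2 = {a, c}  B3 = {c, d}
Tree: B1–B2, B1–B3
The largest bag has 2 vertices, giving width 1; this decomposition certifies tw(G) ≤ 1. Any graph with an edge has treewidth ≥ 1, and G has the edge b–c. The upper and lower bounds meet at 1, so that is the treewidth.

1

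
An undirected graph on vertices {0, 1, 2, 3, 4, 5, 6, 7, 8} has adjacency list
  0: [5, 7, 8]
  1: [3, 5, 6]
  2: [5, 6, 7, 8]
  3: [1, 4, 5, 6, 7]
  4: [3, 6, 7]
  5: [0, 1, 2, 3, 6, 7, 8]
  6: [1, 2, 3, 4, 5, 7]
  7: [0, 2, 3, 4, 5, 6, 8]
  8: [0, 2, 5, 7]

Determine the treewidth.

A width-3 tree decomposition is:
Bags: B1 = {0, 5, 7, 8}  B2 = {2, 5, 7, 8}  B3 = {2, 5, 6, 7}  B4 = {3, 5, 6, 7}  B5 = {1, 3, 5, 6}  B6 = {3, 4, 6, 7}
Tree: B1–B2, B2–B3, B3–B4, B4–B5, B4–B6
Every bag has size at most 4, so the width is 4 − 1 = 3 and tw(G) ≤ 3. For the lower bound, the 4 vertices {3, 4, 6, 7} are pairwise adjacent, and any tree decomposition puts a clique entirely inside one bag — forcing width ≥ 3. Therefore the treewidth is 3.

3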